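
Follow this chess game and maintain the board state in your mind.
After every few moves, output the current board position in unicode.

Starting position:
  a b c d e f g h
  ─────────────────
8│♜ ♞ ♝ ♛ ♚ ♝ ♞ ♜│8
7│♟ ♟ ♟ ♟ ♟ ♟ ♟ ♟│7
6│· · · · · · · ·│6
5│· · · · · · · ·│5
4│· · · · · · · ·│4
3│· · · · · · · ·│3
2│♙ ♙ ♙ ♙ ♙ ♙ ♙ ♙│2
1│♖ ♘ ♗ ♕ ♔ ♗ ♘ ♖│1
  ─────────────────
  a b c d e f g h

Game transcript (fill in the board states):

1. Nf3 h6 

  a b c d e f g h
  ─────────────────
8│♜ ♞ ♝ ♛ ♚ ♝ ♞ ♜│8
7│♟ ♟ ♟ ♟ ♟ ♟ ♟ ·│7
6│· · · · · · · ♟│6
5│· · · · · · · ·│5
4│· · · · · · · ·│4
3│· · · · · ♘ · ·│3
2│♙ ♙ ♙ ♙ ♙ ♙ ♙ ♙│2
1│♖ ♘ ♗ ♕ ♔ ♗ · ♖│1
  ─────────────────
  a b c d e f g h

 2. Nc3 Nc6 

  a b c d e f g h
  ─────────────────
8│♜ · ♝ ♛ ♚ ♝ ♞ ♜│8
7│♟ ♟ ♟ ♟ ♟ ♟ ♟ ·│7
6│· · ♞ · · · · ♟│6
5│· · · · · · · ·│5
4│· · · · · · · ·│4
3│· · ♘ · · ♘ · ·│3
2│♙ ♙ ♙ ♙ ♙ ♙ ♙ ♙│2
1│♖ · ♗ ♕ ♔ ♗ · ♖│1
  ─────────────────
  a b c d e f g h

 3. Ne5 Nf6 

  a b c d e f g h
  ─────────────────
8│♜ · ♝ ♛ ♚ ♝ · ♜│8
7│♟ ♟ ♟ ♟ ♟ ♟ ♟ ·│7
6│· · ♞ · · ♞ · ♟│6
5│· · · · ♘ · · ·│5
4│· · · · · · · ·│4
3│· · ♘ · · · · ·│3
2│♙ ♙ ♙ ♙ ♙ ♙ ♙ ♙│2
1│♖ · ♗ ♕ ♔ ♗ · ♖│1
  ─────────────────
  a b c d e f g h

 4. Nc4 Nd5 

  a b c d e f g h
  ─────────────────
8│♜ · ♝ ♛ ♚ ♝ · ♜│8
7│♟ ♟ ♟ ♟ ♟ ♟ ♟ ·│7
6│· · ♞ · · · · ♟│6
5│· · · ♞ · · · ·│5
4│· · ♘ · · · · ·│4
3│· · ♘ · · · · ·│3
2│♙ ♙ ♙ ♙ ♙ ♙ ♙ ♙│2
1│♖ · ♗ ♕ ♔ ♗ · ♖│1
  ─────────────────
  a b c d e f g h

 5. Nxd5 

  a b c d e f g h
  ─────────────────
8│♜ · ♝ ♛ ♚ ♝ · ♜│8
7│♟ ♟ ♟ ♟ ♟ ♟ ♟ ·│7
6│· · ♞ · · · · ♟│6
5│· · · ♘ · · · ·│5
4│· · ♘ · · · · ·│4
3│· · · · · · · ·│3
2│♙ ♙ ♙ ♙ ♙ ♙ ♙ ♙│2
1│♖ · ♗ ♕ ♔ ♗ · ♖│1
  ─────────────────
  a b c d e f g h


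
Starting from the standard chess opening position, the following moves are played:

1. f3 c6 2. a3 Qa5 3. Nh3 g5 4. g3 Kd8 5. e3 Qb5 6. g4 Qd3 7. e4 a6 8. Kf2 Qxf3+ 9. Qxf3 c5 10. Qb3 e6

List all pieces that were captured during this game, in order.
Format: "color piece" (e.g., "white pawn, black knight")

Tracking captures:
  Qxf3+: captured white pawn
  Qxf3: captured black queen

white pawn, black queen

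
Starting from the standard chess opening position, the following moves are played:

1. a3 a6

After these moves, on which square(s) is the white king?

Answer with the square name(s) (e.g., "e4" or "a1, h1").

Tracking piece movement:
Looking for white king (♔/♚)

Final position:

  a b c d e f g h
  ─────────────────
8│♜ ♞ ♝ ♛ ♚ ♝ ♞ ♜│8
7│· ♟ ♟ ♟ ♟ ♟ ♟ ♟│7
6│♟ · · · · · · ·│6
5│· · · · · · · ·│5
4│· · · · · · · ·│4
3│♙ · · · · · · ·│3
2│· ♙ ♙ ♙ ♙ ♙ ♙ ♙│2
1│♖ ♘ ♗ ♕ ♔ ♗ ♘ ♖│1
  ─────────────────
  a b c d e f g h


e1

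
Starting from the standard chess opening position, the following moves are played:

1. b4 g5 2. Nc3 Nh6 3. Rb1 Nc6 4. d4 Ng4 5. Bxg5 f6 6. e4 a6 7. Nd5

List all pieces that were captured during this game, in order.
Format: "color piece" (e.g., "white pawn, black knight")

Tracking captures:
  Bxg5: captured black pawn

black pawn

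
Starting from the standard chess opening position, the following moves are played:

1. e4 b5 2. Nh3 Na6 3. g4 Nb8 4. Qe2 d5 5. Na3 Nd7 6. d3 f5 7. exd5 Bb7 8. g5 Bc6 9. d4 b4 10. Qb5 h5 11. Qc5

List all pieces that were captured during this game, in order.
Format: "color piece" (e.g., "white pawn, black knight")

Tracking captures:
  exd5: captured black pawn

black pawn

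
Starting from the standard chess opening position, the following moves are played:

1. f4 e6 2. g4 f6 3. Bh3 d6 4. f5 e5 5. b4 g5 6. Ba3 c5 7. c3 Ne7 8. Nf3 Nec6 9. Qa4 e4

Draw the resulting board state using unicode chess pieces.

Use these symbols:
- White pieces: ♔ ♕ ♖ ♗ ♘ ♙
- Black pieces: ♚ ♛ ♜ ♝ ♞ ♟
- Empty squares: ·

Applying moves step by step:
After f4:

♜ ♞ ♝ ♛ ♚ ♝ ♞ ♜
♟ ♟ ♟ ♟ ♟ ♟ ♟ ♟
· · · · · · · ·
· · · · · · · ·
· · · · · ♙ · ·
· · · · · · · ·
♙ ♙ ♙ ♙ ♙ · ♙ ♙
♖ ♘ ♗ ♕ ♔ ♗ ♘ ♖


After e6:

♜ ♞ ♝ ♛ ♚ ♝ ♞ ♜
♟ ♟ ♟ ♟ · ♟ ♟ ♟
· · · · ♟ · · ·
· · · · · · · ·
· · · · · ♙ · ·
· · · · · · · ·
♙ ♙ ♙ ♙ ♙ · ♙ ♙
♖ ♘ ♗ ♕ ♔ ♗ ♘ ♖


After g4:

♜ ♞ ♝ ♛ ♚ ♝ ♞ ♜
♟ ♟ ♟ ♟ · ♟ ♟ ♟
· · · · ♟ · · ·
· · · · · · · ·
· · · · · ♙ ♙ ·
· · · · · · · ·
♙ ♙ ♙ ♙ ♙ · · ♙
♖ ♘ ♗ ♕ ♔ ♗ ♘ ♖


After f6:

♜ ♞ ♝ ♛ ♚ ♝ ♞ ♜
♟ ♟ ♟ ♟ · · ♟ ♟
· · · · ♟ ♟ · ·
· · · · · · · ·
· · · · · ♙ ♙ ·
· · · · · · · ·
♙ ♙ ♙ ♙ ♙ · · ♙
♖ ♘ ♗ ♕ ♔ ♗ ♘ ♖


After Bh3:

♜ ♞ ♝ ♛ ♚ ♝ ♞ ♜
♟ ♟ ♟ ♟ · · ♟ ♟
· · · · ♟ ♟ · ·
· · · · · · · ·
· · · · · ♙ ♙ ·
· · · · · · · ♗
♙ ♙ ♙ ♙ ♙ · · ♙
♖ ♘ ♗ ♕ ♔ · ♘ ♖


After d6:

♜ ♞ ♝ ♛ ♚ ♝ ♞ ♜
♟ ♟ ♟ · · · ♟ ♟
· · · ♟ ♟ ♟ · ·
· · · · · · · ·
· · · · · ♙ ♙ ·
· · · · · · · ♗
♙ ♙ ♙ ♙ ♙ · · ♙
♖ ♘ ♗ ♕ ♔ · ♘ ♖


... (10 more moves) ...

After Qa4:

♜ ♞ ♝ ♛ ♚ ♝ · ♜
♟ ♟ · · · · · ♟
· · ♞ ♟ · ♟ · ·
· · ♟ · ♟ ♙ ♟ ·
♕ ♙ · · · · ♙ ·
♗ · ♙ · · ♘ · ♗
♙ · · ♙ ♙ · · ♙
♖ ♘ · · ♔ · · ♖


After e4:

♜ ♞ ♝ ♛ ♚ ♝ · ♜
♟ ♟ · · · · · ♟
· · ♞ ♟ · ♟ · ·
· · ♟ · · ♙ ♟ ·
♕ ♙ · · ♟ · ♙ ·
♗ · ♙ · · ♘ · ♗
♙ · · ♙ ♙ · · ♙
♖ ♘ · · ♔ · · ♖



  a b c d e f g h
  ─────────────────
8│♜ ♞ ♝ ♛ ♚ ♝ · ♜│8
7│♟ ♟ · · · · · ♟│7
6│· · ♞ ♟ · ♟ · ·│6
5│· · ♟ · · ♙ ♟ ·│5
4│♕ ♙ · · ♟ · ♙ ·│4
3│♗ · ♙ · · ♘ · ♗│3
2│♙ · · ♙ ♙ · · ♙│2
1│♖ ♘ · · ♔ · · ♖│1
  ─────────────────
  a b c d e f g h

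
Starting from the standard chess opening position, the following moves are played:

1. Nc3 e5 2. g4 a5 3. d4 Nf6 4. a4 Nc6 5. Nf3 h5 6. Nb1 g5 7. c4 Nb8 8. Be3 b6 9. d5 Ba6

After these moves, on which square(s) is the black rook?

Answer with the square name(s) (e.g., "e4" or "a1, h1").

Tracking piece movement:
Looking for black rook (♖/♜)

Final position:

  a b c d e f g h
  ─────────────────
8│♜ ♞ · ♛ ♚ ♝ · ♜│8
7│· · ♟ ♟ · ♟ · ·│7
6│♝ ♟ · · · ♞ · ·│6
5│♟ · · ♙ ♟ · ♟ ♟│5
4│♙ · ♙ · · · ♙ ·│4
3│· · · · ♗ ♘ · ·│3
2│· ♙ · · ♙ ♙ · ♙│2
1│♖ ♘ · ♕ ♔ ♗ · ♖│1
  ─────────────────
  a b c d e f g h


a8, h8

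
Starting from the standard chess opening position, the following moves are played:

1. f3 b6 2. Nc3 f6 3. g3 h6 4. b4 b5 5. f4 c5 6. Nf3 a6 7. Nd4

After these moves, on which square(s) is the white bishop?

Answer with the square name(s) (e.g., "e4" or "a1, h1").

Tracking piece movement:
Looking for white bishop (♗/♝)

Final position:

  a b c d e f g h
  ─────────────────
8│♜ ♞ ♝ ♛ ♚ ♝ ♞ ♜│8
7│· · · ♟ ♟ · ♟ ·│7
6│♟ · · · · ♟ · ♟│6
5│· ♟ ♟ · · · · ·│5
4│· ♙ · ♘ · ♙ · ·│4
3│· · ♘ · · · ♙ ·│3
2│♙ · ♙ ♙ ♙ · · ♙│2
1│♖ · ♗ ♕ ♔ ♗ · ♖│1
  ─────────────────
  a b c d e f g h


c1, f1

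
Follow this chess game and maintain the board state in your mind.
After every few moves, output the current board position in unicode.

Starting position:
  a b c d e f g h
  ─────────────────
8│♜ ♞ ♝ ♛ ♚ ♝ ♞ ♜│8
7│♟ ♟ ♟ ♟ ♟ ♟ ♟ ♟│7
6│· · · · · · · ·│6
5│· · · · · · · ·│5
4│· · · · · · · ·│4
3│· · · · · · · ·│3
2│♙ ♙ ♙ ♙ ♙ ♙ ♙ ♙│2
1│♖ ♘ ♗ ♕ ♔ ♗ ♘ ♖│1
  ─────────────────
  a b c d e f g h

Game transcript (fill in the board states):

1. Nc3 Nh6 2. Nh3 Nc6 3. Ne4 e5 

  a b c d e f g h
  ─────────────────
8│♜ · ♝ ♛ ♚ ♝ · ♜│8
7│♟ ♟ ♟ ♟ · ♟ ♟ ♟│7
6│· · ♞ · · · · ♞│6
5│· · · · ♟ · · ·│5
4│· · · · ♘ · · ·│4
3│· · · · · · · ♘│3
2│♙ ♙ ♙ ♙ ♙ ♙ ♙ ♙│2
1│♖ · ♗ ♕ ♔ ♗ · ♖│1
  ─────────────────
  a b c d e f g h

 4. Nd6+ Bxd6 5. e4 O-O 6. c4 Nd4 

  a b c d e f g h
  ─────────────────
8│♜ · ♝ ♛ · ♜ ♚ ·│8
7│♟ ♟ ♟ ♟ · ♟ ♟ ♟│7
6│· · · ♝ · · · ♞│6
5│· · · · ♟ · · ·│5
4│· · ♙ ♞ ♙ · · ·│4
3│· · · · · · · ♘│3
2│♙ ♙ · ♙ · ♙ ♙ ♙│2
1│♖ · ♗ ♕ ♔ ♗ · ♖│1
  ─────────────────
  a b c d e f g h

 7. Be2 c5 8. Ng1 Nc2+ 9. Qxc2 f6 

  a b c d e f g h
  ─────────────────
8│♜ · ♝ ♛ · ♜ ♚ ·│8
7│♟ ♟ · ♟ · · ♟ ♟│7
6│· · · ♝ · ♟ · ♞│6
5│· · ♟ · ♟ · · ·│5
4│· · ♙ · ♙ · · ·│4
3│· · · · · · · ·│3
2│♙ ♙ ♕ ♙ ♗ ♙ ♙ ♙│2
1│♖ · ♗ · ♔ · ♘ ♖│1
  ─────────────────
  a b c d e f g h

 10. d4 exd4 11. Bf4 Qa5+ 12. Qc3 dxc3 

  a b c d e f g h
  ─────────────────
8│♜ · ♝ · · ♜ ♚ ·│8
7│♟ ♟ · ♟ · · ♟ ♟│7
6│· · · ♝ · ♟ · ♞│6
5│♛ · ♟ · · · · ·│5
4│· · ♙ · ♙ ♗ · ·│4
3│· · ♟ · · · · ·│3
2│♙ ♙ · · ♗ ♙ ♙ ♙│2
1│♖ · · · ♔ · ♘ ♖│1
  ─────────────────
  a b c d e f g h

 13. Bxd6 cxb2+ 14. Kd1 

  a b c d e f g h
  ─────────────────
8│♜ · ♝ · · ♜ ♚ ·│8
7│♟ ♟ · ♟ · · ♟ ♟│7
6│· · · ♗ · ♟ · ♞│6
5│♛ · ♟ · · · · ·│5
4│· · ♙ · ♙ · · ·│4
3│· · · · · · · ·│3
2│♙ ♟ · · ♗ ♙ ♙ ♙│2
1│♖ · · ♔ · · ♘ ♖│1
  ─────────────────
  a b c d e f g h


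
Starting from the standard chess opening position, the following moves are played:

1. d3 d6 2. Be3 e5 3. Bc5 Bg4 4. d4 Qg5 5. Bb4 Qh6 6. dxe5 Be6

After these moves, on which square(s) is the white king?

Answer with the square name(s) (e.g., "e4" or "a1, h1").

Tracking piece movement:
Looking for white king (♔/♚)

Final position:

  a b c d e f g h
  ─────────────────
8│♜ ♞ · · ♚ ♝ ♞ ♜│8
7│♟ ♟ ♟ · · ♟ ♟ ♟│7
6│· · · ♟ ♝ · · ♛│6
5│· · · · ♙ · · ·│5
4│· ♗ · · · · · ·│4
3│· · · · · · · ·│3
2│♙ ♙ ♙ · ♙ ♙ ♙ ♙│2
1│♖ ♘ · ♕ ♔ ♗ ♘ ♖│1
  ─────────────────
  a b c d e f g h


e1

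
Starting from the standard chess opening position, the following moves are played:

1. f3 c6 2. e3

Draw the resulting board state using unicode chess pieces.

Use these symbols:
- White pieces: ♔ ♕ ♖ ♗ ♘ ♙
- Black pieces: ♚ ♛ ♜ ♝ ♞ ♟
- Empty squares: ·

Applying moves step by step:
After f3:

♜ ♞ ♝ ♛ ♚ ♝ ♞ ♜
♟ ♟ ♟ ♟ ♟ ♟ ♟ ♟
· · · · · · · ·
· · · · · · · ·
· · · · · · · ·
· · · · · ♙ · ·
♙ ♙ ♙ ♙ ♙ · ♙ ♙
♖ ♘ ♗ ♕ ♔ ♗ ♘ ♖


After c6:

♜ ♞ ♝ ♛ ♚ ♝ ♞ ♜
♟ ♟ · ♟ ♟ ♟ ♟ ♟
· · ♟ · · · · ·
· · · · · · · ·
· · · · · · · ·
· · · · · ♙ · ·
♙ ♙ ♙ ♙ ♙ · ♙ ♙
♖ ♘ ♗ ♕ ♔ ♗ ♘ ♖


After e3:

♜ ♞ ♝ ♛ ♚ ♝ ♞ ♜
♟ ♟ · ♟ ♟ ♟ ♟ ♟
· · ♟ · · · · ·
· · · · · · · ·
· · · · · · · ·
· · · · ♙ ♙ · ·
♙ ♙ ♙ ♙ · · ♙ ♙
♖ ♘ ♗ ♕ ♔ ♗ ♘ ♖



  a b c d e f g h
  ─────────────────
8│♜ ♞ ♝ ♛ ♚ ♝ ♞ ♜│8
7│♟ ♟ · ♟ ♟ ♟ ♟ ♟│7
6│· · ♟ · · · · ·│6
5│· · · · · · · ·│5
4│· · · · · · · ·│4
3│· · · · ♙ ♙ · ·│3
2│♙ ♙ ♙ ♙ · · ♙ ♙│2
1│♖ ♘ ♗ ♕ ♔ ♗ ♘ ♖│1
  ─────────────────
  a b c d e f g h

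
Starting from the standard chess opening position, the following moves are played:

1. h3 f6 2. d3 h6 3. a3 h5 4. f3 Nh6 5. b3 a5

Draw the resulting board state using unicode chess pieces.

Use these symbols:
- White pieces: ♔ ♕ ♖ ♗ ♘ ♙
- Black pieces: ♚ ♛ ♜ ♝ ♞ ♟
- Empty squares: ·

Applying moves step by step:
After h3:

♜ ♞ ♝ ♛ ♚ ♝ ♞ ♜
♟ ♟ ♟ ♟ ♟ ♟ ♟ ♟
· · · · · · · ·
· · · · · · · ·
· · · · · · · ·
· · · · · · · ♙
♙ ♙ ♙ ♙ ♙ ♙ ♙ ·
♖ ♘ ♗ ♕ ♔ ♗ ♘ ♖


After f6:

♜ ♞ ♝ ♛ ♚ ♝ ♞ ♜
♟ ♟ ♟ ♟ ♟ · ♟ ♟
· · · · · ♟ · ·
· · · · · · · ·
· · · · · · · ·
· · · · · · · ♙
♙ ♙ ♙ ♙ ♙ ♙ ♙ ·
♖ ♘ ♗ ♕ ♔ ♗ ♘ ♖


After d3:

♜ ♞ ♝ ♛ ♚ ♝ ♞ ♜
♟ ♟ ♟ ♟ ♟ · ♟ ♟
· · · · · ♟ · ·
· · · · · · · ·
· · · · · · · ·
· · · ♙ · · · ♙
♙ ♙ ♙ · ♙ ♙ ♙ ·
♖ ♘ ♗ ♕ ♔ ♗ ♘ ♖


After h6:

♜ ♞ ♝ ♛ ♚ ♝ ♞ ♜
♟ ♟ ♟ ♟ ♟ · ♟ ·
· · · · · ♟ · ♟
· · · · · · · ·
· · · · · · · ·
· · · ♙ · · · ♙
♙ ♙ ♙ · ♙ ♙ ♙ ·
♖ ♘ ♗ ♕ ♔ ♗ ♘ ♖


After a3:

♜ ♞ ♝ ♛ ♚ ♝ ♞ ♜
♟ ♟ ♟ ♟ ♟ · ♟ ·
· · · · · ♟ · ♟
· · · · · · · ·
· · · · · · · ·
♙ · · ♙ · · · ♙
· ♙ ♙ · ♙ ♙ ♙ ·
♖ ♘ ♗ ♕ ♔ ♗ ♘ ♖


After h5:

♜ ♞ ♝ ♛ ♚ ♝ ♞ ♜
♟ ♟ ♟ ♟ ♟ · ♟ ·
· · · · · ♟ · ·
· · · · · · · ♟
· · · · · · · ·
♙ · · ♙ · · · ♙
· ♙ ♙ · ♙ ♙ ♙ ·
♖ ♘ ♗ ♕ ♔ ♗ ♘ ♖


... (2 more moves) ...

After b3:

♜ ♞ ♝ ♛ ♚ ♝ · ♜
♟ ♟ ♟ ♟ ♟ · ♟ ·
· · · · · ♟ · ♞
· · · · · · · ♟
· · · · · · · ·
♙ ♙ · ♙ · ♙ · ♙
· · ♙ · ♙ · ♙ ·
♖ ♘ ♗ ♕ ♔ ♗ ♘ ♖


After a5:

♜ ♞ ♝ ♛ ♚ ♝ · ♜
· ♟ ♟ ♟ ♟ · ♟ ·
· · · · · ♟ · ♞
♟ · · · · · · ♟
· · · · · · · ·
♙ ♙ · ♙ · ♙ · ♙
· · ♙ · ♙ · ♙ ·
♖ ♘ ♗ ♕ ♔ ♗ ♘ ♖



  a b c d e f g h
  ─────────────────
8│♜ ♞ ♝ ♛ ♚ ♝ · ♜│8
7│· ♟ ♟ ♟ ♟ · ♟ ·│7
6│· · · · · ♟ · ♞│6
5│♟ · · · · · · ♟│5
4│· · · · · · · ·│4
3│♙ ♙ · ♙ · ♙ · ♙│3
2│· · ♙ · ♙ · ♙ ·│2
1│♖ ♘ ♗ ♕ ♔ ♗ ♘ ♖│1
  ─────────────────
  a b c d e f g h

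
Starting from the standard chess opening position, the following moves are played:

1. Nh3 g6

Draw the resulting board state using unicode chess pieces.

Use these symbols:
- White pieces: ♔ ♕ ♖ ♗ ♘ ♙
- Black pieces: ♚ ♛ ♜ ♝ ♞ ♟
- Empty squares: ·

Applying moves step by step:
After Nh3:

♜ ♞ ♝ ♛ ♚ ♝ ♞ ♜
♟ ♟ ♟ ♟ ♟ ♟ ♟ ♟
· · · · · · · ·
· · · · · · · ·
· · · · · · · ·
· · · · · · · ♘
♙ ♙ ♙ ♙ ♙ ♙ ♙ ♙
♖ ♘ ♗ ♕ ♔ ♗ · ♖


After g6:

♜ ♞ ♝ ♛ ♚ ♝ ♞ ♜
♟ ♟ ♟ ♟ ♟ ♟ · ♟
· · · · · · ♟ ·
· · · · · · · ·
· · · · · · · ·
· · · · · · · ♘
♙ ♙ ♙ ♙ ♙ ♙ ♙ ♙
♖ ♘ ♗ ♕ ♔ ♗ · ♖



  a b c d e f g h
  ─────────────────
8│♜ ♞ ♝ ♛ ♚ ♝ ♞ ♜│8
7│♟ ♟ ♟ ♟ ♟ ♟ · ♟│7
6│· · · · · · ♟ ·│6
5│· · · · · · · ·│5
4│· · · · · · · ·│4
3│· · · · · · · ♘│3
2│♙ ♙ ♙ ♙ ♙ ♙ ♙ ♙│2
1│♖ ♘ ♗ ♕ ♔ ♗ · ♖│1
  ─────────────────
  a b c d e f g h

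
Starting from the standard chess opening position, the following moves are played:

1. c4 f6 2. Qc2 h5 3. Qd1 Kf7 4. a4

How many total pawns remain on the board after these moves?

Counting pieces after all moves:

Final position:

  a b c d e f g h
  ─────────────────
8│♜ ♞ ♝ ♛ · ♝ ♞ ♜│8
7│♟ ♟ ♟ ♟ ♟ ♚ ♟ ·│7
6│· · · · · ♟ · ·│6
5│· · · · · · · ♟│5
4│♙ · ♙ · · · · ·│4
3│· · · · · · · ·│3
2│· ♙ · ♙ ♙ ♙ ♙ ♙│2
1│♖ ♘ ♗ ♕ ♔ ♗ ♘ ♖│1
  ─────────────────
  a b c d e f g h


16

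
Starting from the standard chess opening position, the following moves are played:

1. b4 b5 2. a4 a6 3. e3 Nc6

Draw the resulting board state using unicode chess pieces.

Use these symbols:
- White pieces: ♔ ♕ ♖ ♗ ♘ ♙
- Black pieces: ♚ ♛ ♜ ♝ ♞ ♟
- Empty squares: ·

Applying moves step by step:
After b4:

♜ ♞ ♝ ♛ ♚ ♝ ♞ ♜
♟ ♟ ♟ ♟ ♟ ♟ ♟ ♟
· · · · · · · ·
· · · · · · · ·
· ♙ · · · · · ·
· · · · · · · ·
♙ · ♙ ♙ ♙ ♙ ♙ ♙
♖ ♘ ♗ ♕ ♔ ♗ ♘ ♖


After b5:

♜ ♞ ♝ ♛ ♚ ♝ ♞ ♜
♟ · ♟ ♟ ♟ ♟ ♟ ♟
· · · · · · · ·
· ♟ · · · · · ·
· ♙ · · · · · ·
· · · · · · · ·
♙ · ♙ ♙ ♙ ♙ ♙ ♙
♖ ♘ ♗ ♕ ♔ ♗ ♘ ♖


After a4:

♜ ♞ ♝ ♛ ♚ ♝ ♞ ♜
♟ · ♟ ♟ ♟ ♟ ♟ ♟
· · · · · · · ·
· ♟ · · · · · ·
♙ ♙ · · · · · ·
· · · · · · · ·
· · ♙ ♙ ♙ ♙ ♙ ♙
♖ ♘ ♗ ♕ ♔ ♗ ♘ ♖


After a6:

♜ ♞ ♝ ♛ ♚ ♝ ♞ ♜
· · ♟ ♟ ♟ ♟ ♟ ♟
♟ · · · · · · ·
· ♟ · · · · · ·
♙ ♙ · · · · · ·
· · · · · · · ·
· · ♙ ♙ ♙ ♙ ♙ ♙
♖ ♘ ♗ ♕ ♔ ♗ ♘ ♖


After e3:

♜ ♞ ♝ ♛ ♚ ♝ ♞ ♜
· · ♟ ♟ ♟ ♟ ♟ ♟
♟ · · · · · · ·
· ♟ · · · · · ·
♙ ♙ · · · · · ·
· · · · ♙ · · ·
· · ♙ ♙ · ♙ ♙ ♙
♖ ♘ ♗ ♕ ♔ ♗ ♘ ♖


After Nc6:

♜ · ♝ ♛ ♚ ♝ ♞ ♜
· · ♟ ♟ ♟ ♟ ♟ ♟
♟ · ♞ · · · · ·
· ♟ · · · · · ·
♙ ♙ · · · · · ·
· · · · ♙ · · ·
· · ♙ ♙ · ♙ ♙ ♙
♖ ♘ ♗ ♕ ♔ ♗ ♘ ♖



  a b c d e f g h
  ─────────────────
8│♜ · ♝ ♛ ♚ ♝ ♞ ♜│8
7│· · ♟ ♟ ♟ ♟ ♟ ♟│7
6│♟ · ♞ · · · · ·│6
5│· ♟ · · · · · ·│5
4│♙ ♙ · · · · · ·│4
3│· · · · ♙ · · ·│3
2│· · ♙ ♙ · ♙ ♙ ♙│2
1│♖ ♘ ♗ ♕ ♔ ♗ ♘ ♖│1
  ─────────────────
  a b c d e f g h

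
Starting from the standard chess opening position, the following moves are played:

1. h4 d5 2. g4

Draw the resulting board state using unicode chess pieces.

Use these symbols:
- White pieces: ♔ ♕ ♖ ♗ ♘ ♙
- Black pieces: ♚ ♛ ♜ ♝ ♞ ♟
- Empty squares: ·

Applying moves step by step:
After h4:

♜ ♞ ♝ ♛ ♚ ♝ ♞ ♜
♟ ♟ ♟ ♟ ♟ ♟ ♟ ♟
· · · · · · · ·
· · · · · · · ·
· · · · · · · ♙
· · · · · · · ·
♙ ♙ ♙ ♙ ♙ ♙ ♙ ·
♖ ♘ ♗ ♕ ♔ ♗ ♘ ♖


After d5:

♜ ♞ ♝ ♛ ♚ ♝ ♞ ♜
♟ ♟ ♟ · ♟ ♟ ♟ ♟
· · · · · · · ·
· · · ♟ · · · ·
· · · · · · · ♙
· · · · · · · ·
♙ ♙ ♙ ♙ ♙ ♙ ♙ ·
♖ ♘ ♗ ♕ ♔ ♗ ♘ ♖


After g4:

♜ ♞ ♝ ♛ ♚ ♝ ♞ ♜
♟ ♟ ♟ · ♟ ♟ ♟ ♟
· · · · · · · ·
· · · ♟ · · · ·
· · · · · · ♙ ♙
· · · · · · · ·
♙ ♙ ♙ ♙ ♙ ♙ · ·
♖ ♘ ♗ ♕ ♔ ♗ ♘ ♖



  a b c d e f g h
  ─────────────────
8│♜ ♞ ♝ ♛ ♚ ♝ ♞ ♜│8
7│♟ ♟ ♟ · ♟ ♟ ♟ ♟│7
6│· · · · · · · ·│6
5│· · · ♟ · · · ·│5
4│· · · · · · ♙ ♙│4
3│· · · · · · · ·│3
2│♙ ♙ ♙ ♙ ♙ ♙ · ·│2
1│♖ ♘ ♗ ♕ ♔ ♗ ♘ ♖│1
  ─────────────────
  a b c d e f g h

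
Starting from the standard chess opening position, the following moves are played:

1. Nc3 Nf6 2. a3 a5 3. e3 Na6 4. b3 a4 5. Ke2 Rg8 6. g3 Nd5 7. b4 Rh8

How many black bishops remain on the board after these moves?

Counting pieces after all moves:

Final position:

  a b c d e f g h
  ─────────────────
8│♜ · ♝ ♛ ♚ ♝ · ♜│8
7│· ♟ ♟ ♟ ♟ ♟ ♟ ♟│7
6│♞ · · · · · · ·│6
5│· · · ♞ · · · ·│5
4│♟ ♙ · · · · · ·│4
3│♙ · ♘ · ♙ · ♙ ·│3
2│· · ♙ ♙ ♔ ♙ · ♙│2
1│♖ · ♗ ♕ · ♗ ♘ ♖│1
  ─────────────────
  a b c d e f g h


2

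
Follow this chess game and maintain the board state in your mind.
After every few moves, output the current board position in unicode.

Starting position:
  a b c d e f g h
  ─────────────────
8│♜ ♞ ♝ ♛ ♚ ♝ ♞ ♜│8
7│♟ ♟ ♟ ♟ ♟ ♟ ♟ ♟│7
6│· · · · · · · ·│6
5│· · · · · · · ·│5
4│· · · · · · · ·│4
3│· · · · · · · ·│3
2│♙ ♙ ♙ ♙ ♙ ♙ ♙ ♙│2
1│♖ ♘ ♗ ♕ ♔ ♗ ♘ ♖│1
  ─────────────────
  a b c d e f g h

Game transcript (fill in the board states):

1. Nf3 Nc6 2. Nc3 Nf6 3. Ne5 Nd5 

  a b c d e f g h
  ─────────────────
8│♜ · ♝ ♛ ♚ ♝ · ♜│8
7│♟ ♟ ♟ ♟ ♟ ♟ ♟ ♟│7
6│· · ♞ · · · · ·│6
5│· · · ♞ ♘ · · ·│5
4│· · · · · · · ·│4
3│· · ♘ · · · · ·│3
2│♙ ♙ ♙ ♙ ♙ ♙ ♙ ♙│2
1│♖ · ♗ ♕ ♔ ♗ · ♖│1
  ─────────────────
  a b c d e f g h

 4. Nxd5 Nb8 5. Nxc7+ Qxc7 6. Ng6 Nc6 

  a b c d e f g h
  ─────────────────
8│♜ · ♝ · ♚ ♝ · ♜│8
7│♟ ♟ ♛ ♟ ♟ ♟ ♟ ♟│7
6│· · ♞ · · · ♘ ·│6
5│· · · · · · · ·│5
4│· · · · · · · ·│4
3│· · · · · · · ·│3
2│♙ ♙ ♙ ♙ ♙ ♙ ♙ ♙│2
1│♖ · ♗ ♕ ♔ ♗ · ♖│1
  ─────────────────
  a b c d e f g h

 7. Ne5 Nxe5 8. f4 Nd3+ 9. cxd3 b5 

  a b c d e f g h
  ─────────────────
8│♜ · ♝ · ♚ ♝ · ♜│8
7│♟ · ♛ ♟ ♟ ♟ ♟ ♟│7
6│· · · · · · · ·│6
5│· ♟ · · · · · ·│5
4│· · · · · ♙ · ·│4
3│· · · ♙ · · · ·│3
2│♙ ♙ · ♙ ♙ · ♙ ♙│2
1│♖ · ♗ ♕ ♔ ♗ · ♖│1
  ─────────────────
  a b c d e f g h

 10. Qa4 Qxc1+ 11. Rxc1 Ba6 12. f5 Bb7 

  a b c d e f g h
  ─────────────────
8│♜ · · · ♚ ♝ · ♜│8
7│♟ ♝ · ♟ ♟ ♟ ♟ ♟│7
6│· · · · · · · ·│6
5│· ♟ · · · ♙ · ·│5
4│♕ · · · · · · ·│4
3│· · · ♙ · · · ·│3
2│♙ ♙ · ♙ ♙ · ♙ ♙│2
1│· · ♖ · ♔ ♗ · ♖│1
  ─────────────────
  a b c d e f g h

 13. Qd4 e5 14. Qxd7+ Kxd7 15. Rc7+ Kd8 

  a b c d e f g h
  ─────────────────
8│♜ · · ♚ · ♝ · ♜│8
7│♟ ♝ ♖ · · ♟ ♟ ♟│7
6│· · · · · · · ·│6
5│· ♟ · · ♟ ♙ · ·│5
4│· · · · · · · ·│4
3│· · · ♙ · · · ·│3
2│♙ ♙ · ♙ ♙ · ♙ ♙│2
1│· · · · ♔ ♗ · ♖│1
  ─────────────────
  a b c d e f g h



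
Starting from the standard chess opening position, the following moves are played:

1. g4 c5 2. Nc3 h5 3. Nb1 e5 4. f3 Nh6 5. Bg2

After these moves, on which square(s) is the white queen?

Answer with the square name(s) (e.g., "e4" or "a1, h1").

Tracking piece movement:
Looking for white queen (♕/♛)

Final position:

  a b c d e f g h
  ─────────────────
8│♜ ♞ ♝ ♛ ♚ ♝ · ♜│8
7│♟ ♟ · ♟ · ♟ ♟ ·│7
6│· · · · · · · ♞│6
5│· · ♟ · ♟ · · ♟│5
4│· · · · · · ♙ ·│4
3│· · · · · ♙ · ·│3
2│♙ ♙ ♙ ♙ ♙ · ♗ ♙│2
1│♖ ♘ ♗ ♕ ♔ · ♘ ♖│1
  ─────────────────
  a b c d e f g h


d1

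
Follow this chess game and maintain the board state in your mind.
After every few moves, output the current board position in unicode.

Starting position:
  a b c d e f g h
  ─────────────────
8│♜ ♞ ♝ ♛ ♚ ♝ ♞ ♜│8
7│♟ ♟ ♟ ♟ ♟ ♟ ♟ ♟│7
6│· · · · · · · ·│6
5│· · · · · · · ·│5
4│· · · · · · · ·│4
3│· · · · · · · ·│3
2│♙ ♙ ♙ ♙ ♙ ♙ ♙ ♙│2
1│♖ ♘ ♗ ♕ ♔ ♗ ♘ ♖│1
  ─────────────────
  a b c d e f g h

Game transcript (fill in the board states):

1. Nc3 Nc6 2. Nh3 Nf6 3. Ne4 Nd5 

  a b c d e f g h
  ─────────────────
8│♜ · ♝ ♛ ♚ ♝ · ♜│8
7│♟ ♟ ♟ ♟ ♟ ♟ ♟ ♟│7
6│· · ♞ · · · · ·│6
5│· · · ♞ · · · ·│5
4│· · · · ♘ · · ·│4
3│· · · · · · · ♘│3
2│♙ ♙ ♙ ♙ ♙ ♙ ♙ ♙│2
1│♖ · ♗ ♕ ♔ ♗ · ♖│1
  ─────────────────
  a b c d e f g h

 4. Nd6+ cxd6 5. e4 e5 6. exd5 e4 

  a b c d e f g h
  ─────────────────
8│♜ · ♝ ♛ ♚ ♝ · ♜│8
7│♟ ♟ · ♟ · ♟ ♟ ♟│7
6│· · ♞ ♟ · · · ·│6
5│· · · ♙ · · · ·│5
4│· · · · ♟ · · ·│4
3│· · · · · · · ♘│3
2│♙ ♙ ♙ ♙ · ♙ ♙ ♙│2
1│♖ · ♗ ♕ ♔ ♗ · ♖│1
  ─────────────────
  a b c d e f g h

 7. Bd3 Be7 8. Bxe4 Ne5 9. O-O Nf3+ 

  a b c d e f g h
  ─────────────────
8│♜ · ♝ ♛ ♚ · · ♜│8
7│♟ ♟ · ♟ ♝ ♟ ♟ ♟│7
6│· · · ♟ · · · ·│6
5│· · · ♙ · · · ·│5
4│· · · · ♗ · · ·│4
3│· · · · · ♞ · ♘│3
2│♙ ♙ ♙ ♙ · ♙ ♙ ♙│2
1│♖ · ♗ ♕ · ♖ ♔ ·│1
  ─────────────────
  a b c d e f g h

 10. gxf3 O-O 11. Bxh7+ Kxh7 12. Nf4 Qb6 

  a b c d e f g h
  ─────────────────
8│♜ · ♝ · · ♜ · ·│8
7│♟ ♟ · ♟ ♝ ♟ ♟ ♚│7
6│· ♛ · ♟ · · · ·│6
5│· · · ♙ · · · ·│5
4│· · · · · ♘ · ·│4
3│· · · · · ♙ · ·│3
2│♙ ♙ ♙ ♙ · ♙ · ♙│2
1│♖ · ♗ ♕ · ♖ ♔ ·│1
  ─────────────────
  a b c d e f g h

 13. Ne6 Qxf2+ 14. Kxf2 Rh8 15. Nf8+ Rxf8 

  a b c d e f g h
  ─────────────────
8│♜ · ♝ · · ♜ · ·│8
7│♟ ♟ · ♟ ♝ ♟ ♟ ♚│7
6│· · · ♟ · · · ·│6
5│· · · ♙ · · · ·│5
4│· · · · · · · ·│4
3│· · · · · ♙ · ·│3
2│♙ ♙ ♙ ♙ · ♔ · ♙│2
1│♖ · ♗ ♕ · ♖ · ·│1
  ─────────────────
  a b c d e f g h



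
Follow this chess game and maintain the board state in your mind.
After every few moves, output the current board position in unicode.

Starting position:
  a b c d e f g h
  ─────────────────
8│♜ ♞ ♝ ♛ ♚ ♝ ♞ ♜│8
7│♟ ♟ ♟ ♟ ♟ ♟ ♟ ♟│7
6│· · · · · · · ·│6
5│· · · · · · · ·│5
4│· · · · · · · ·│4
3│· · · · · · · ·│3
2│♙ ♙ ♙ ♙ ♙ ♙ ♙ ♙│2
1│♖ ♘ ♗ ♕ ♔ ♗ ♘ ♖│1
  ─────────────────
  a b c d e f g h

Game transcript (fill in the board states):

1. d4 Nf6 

  a b c d e f g h
  ─────────────────
8│♜ ♞ ♝ ♛ ♚ ♝ · ♜│8
7│♟ ♟ ♟ ♟ ♟ ♟ ♟ ♟│7
6│· · · · · ♞ · ·│6
5│· · · · · · · ·│5
4│· · · ♙ · · · ·│4
3│· · · · · · · ·│3
2│♙ ♙ ♙ · ♙ ♙ ♙ ♙│2
1│♖ ♘ ♗ ♕ ♔ ♗ ♘ ♖│1
  ─────────────────
  a b c d e f g h

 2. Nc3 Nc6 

  a b c d e f g h
  ─────────────────
8│♜ · ♝ ♛ ♚ ♝ · ♜│8
7│♟ ♟ ♟ ♟ ♟ ♟ ♟ ♟│7
6│· · ♞ · · ♞ · ·│6
5│· · · · · · · ·│5
4│· · · ♙ · · · ·│4
3│· · ♘ · · · · ·│3
2│♙ ♙ ♙ · ♙ ♙ ♙ ♙│2
1│♖ · ♗ ♕ ♔ ♗ ♘ ♖│1
  ─────────────────
  a b c d e f g h

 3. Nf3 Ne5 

  a b c d e f g h
  ─────────────────
8│♜ · ♝ ♛ ♚ ♝ · ♜│8
7│♟ ♟ ♟ ♟ ♟ ♟ ♟ ♟│7
6│· · · · · ♞ · ·│6
5│· · · · ♞ · · ·│5
4│· · · ♙ · · · ·│4
3│· · ♘ · · ♘ · ·│3
2│♙ ♙ ♙ · ♙ ♙ ♙ ♙│2
1│♖ · ♗ ♕ ♔ ♗ · ♖│1
  ─────────────────
  a b c d e f g h



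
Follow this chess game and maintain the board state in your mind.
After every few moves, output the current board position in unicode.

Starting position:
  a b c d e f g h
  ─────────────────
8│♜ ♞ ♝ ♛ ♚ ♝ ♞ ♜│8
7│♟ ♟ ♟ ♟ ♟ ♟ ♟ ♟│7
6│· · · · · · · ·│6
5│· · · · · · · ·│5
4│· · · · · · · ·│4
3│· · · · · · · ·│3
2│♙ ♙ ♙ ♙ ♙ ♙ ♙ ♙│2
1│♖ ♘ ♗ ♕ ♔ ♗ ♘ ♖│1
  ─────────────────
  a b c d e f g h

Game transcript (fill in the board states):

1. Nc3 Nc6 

  a b c d e f g h
  ─────────────────
8│♜ · ♝ ♛ ♚ ♝ ♞ ♜│8
7│♟ ♟ ♟ ♟ ♟ ♟ ♟ ♟│7
6│· · ♞ · · · · ·│6
5│· · · · · · · ·│5
4│· · · · · · · ·│4
3│· · ♘ · · · · ·│3
2│♙ ♙ ♙ ♙ ♙ ♙ ♙ ♙│2
1│♖ · ♗ ♕ ♔ ♗ ♘ ♖│1
  ─────────────────
  a b c d e f g h

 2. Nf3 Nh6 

  a b c d e f g h
  ─────────────────
8│♜ · ♝ ♛ ♚ ♝ · ♜│8
7│♟ ♟ ♟ ♟ ♟ ♟ ♟ ♟│7
6│· · ♞ · · · · ♞│6
5│· · · · · · · ·│5
4│· · · · · · · ·│4
3│· · ♘ · · ♘ · ·│3
2│♙ ♙ ♙ ♙ ♙ ♙ ♙ ♙│2
1│♖ · ♗ ♕ ♔ ♗ · ♖│1
  ─────────────────
  a b c d e f g h

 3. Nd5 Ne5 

  a b c d e f g h
  ─────────────────
8│♜ · ♝ ♛ ♚ ♝ · ♜│8
7│♟ ♟ ♟ ♟ ♟ ♟ ♟ ♟│7
6│· · · · · · · ♞│6
5│· · · ♘ ♞ · · ·│5
4│· · · · · · · ·│4
3│· · · · · ♘ · ·│3
2│♙ ♙ ♙ ♙ ♙ ♙ ♙ ♙│2
1│♖ · ♗ ♕ ♔ ♗ · ♖│1
  ─────────────────
  a b c d e f g h

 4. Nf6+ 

  a b c d e f g h
  ─────────────────
8│♜ · ♝ ♛ ♚ ♝ · ♜│8
7│♟ ♟ ♟ ♟ ♟ ♟ ♟ ♟│7
6│· · · · · ♘ · ♞│6
5│· · · · ♞ · · ·│5
4│· · · · · · · ·│4
3│· · · · · ♘ · ·│3
2│♙ ♙ ♙ ♙ ♙ ♙ ♙ ♙│2
1│♖ · ♗ ♕ ♔ ♗ · ♖│1
  ─────────────────
  a b c d e f g h


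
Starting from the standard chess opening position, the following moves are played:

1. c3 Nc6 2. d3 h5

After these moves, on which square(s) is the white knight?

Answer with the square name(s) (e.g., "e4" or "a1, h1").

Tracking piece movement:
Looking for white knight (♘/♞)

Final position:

  a b c d e f g h
  ─────────────────
8│♜ · ♝ ♛ ♚ ♝ ♞ ♜│8
7│♟ ♟ ♟ ♟ ♟ ♟ ♟ ·│7
6│· · ♞ · · · · ·│6
5│· · · · · · · ♟│5
4│· · · · · · · ·│4
3│· · ♙ ♙ · · · ·│3
2│♙ ♙ · · ♙ ♙ ♙ ♙│2
1│♖ ♘ ♗ ♕ ♔ ♗ ♘ ♖│1
  ─────────────────
  a b c d e f g h


b1, g1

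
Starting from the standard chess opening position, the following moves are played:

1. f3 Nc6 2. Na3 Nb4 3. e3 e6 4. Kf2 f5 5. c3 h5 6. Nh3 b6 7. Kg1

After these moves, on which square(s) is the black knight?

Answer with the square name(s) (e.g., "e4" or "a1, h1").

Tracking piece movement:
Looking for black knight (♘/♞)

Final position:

  a b c d e f g h
  ─────────────────
8│♜ · ♝ ♛ ♚ ♝ ♞ ♜│8
7│♟ · ♟ ♟ · · ♟ ·│7
6│· ♟ · · ♟ · · ·│6
5│· · · · · ♟ · ♟│5
4│· ♞ · · · · · ·│4
3│♘ · ♙ · ♙ ♙ · ♘│3
2│♙ ♙ · ♙ · · ♙ ♙│2
1│♖ · ♗ ♕ · ♗ ♔ ♖│1
  ─────────────────
  a b c d e f g h


b4, g8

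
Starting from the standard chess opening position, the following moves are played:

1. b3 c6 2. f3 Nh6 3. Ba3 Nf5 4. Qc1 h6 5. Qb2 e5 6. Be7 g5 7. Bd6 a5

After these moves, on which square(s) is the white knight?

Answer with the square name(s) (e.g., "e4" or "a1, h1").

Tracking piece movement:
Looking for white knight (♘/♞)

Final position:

  a b c d e f g h
  ─────────────────
8│♜ ♞ ♝ ♛ ♚ ♝ · ♜│8
7│· ♟ · ♟ · ♟ · ·│7
6│· · ♟ ♗ · · · ♟│6
5│♟ · · · ♟ ♞ ♟ ·│5
4│· · · · · · · ·│4
3│· ♙ · · · ♙ · ·│3
2│♙ ♕ ♙ ♙ ♙ · ♙ ♙│2
1│♖ ♘ · · ♔ ♗ ♘ ♖│1
  ─────────────────
  a b c d e f g h


b1, g1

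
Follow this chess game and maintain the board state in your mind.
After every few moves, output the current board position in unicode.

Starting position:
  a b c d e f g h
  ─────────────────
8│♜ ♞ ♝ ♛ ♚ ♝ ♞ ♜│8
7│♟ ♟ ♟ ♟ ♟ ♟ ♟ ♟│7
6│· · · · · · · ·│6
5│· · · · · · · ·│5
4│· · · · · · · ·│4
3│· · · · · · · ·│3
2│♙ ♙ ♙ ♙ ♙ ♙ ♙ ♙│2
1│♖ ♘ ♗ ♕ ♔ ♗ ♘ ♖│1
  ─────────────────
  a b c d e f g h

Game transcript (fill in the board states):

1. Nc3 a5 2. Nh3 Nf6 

  a b c d e f g h
  ─────────────────
8│♜ ♞ ♝ ♛ ♚ ♝ · ♜│8
7│· ♟ ♟ ♟ ♟ ♟ ♟ ♟│7
6│· · · · · ♞ · ·│6
5│♟ · · · · · · ·│5
4│· · · · · · · ·│4
3│· · ♘ · · · · ♘│3
2│♙ ♙ ♙ ♙ ♙ ♙ ♙ ♙│2
1│♖ · ♗ ♕ ♔ ♗ · ♖│1
  ─────────────────
  a b c d e f g h

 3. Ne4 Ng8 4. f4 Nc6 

  a b c d e f g h
  ─────────────────
8│♜ · ♝ ♛ ♚ ♝ ♞ ♜│8
7│· ♟ ♟ ♟ ♟ ♟ ♟ ♟│7
6│· · ♞ · · · · ·│6
5│♟ · · · · · · ·│5
4│· · · · ♘ ♙ · ·│4
3│· · · · · · · ♘│3
2│♙ ♙ ♙ ♙ ♙ · ♙ ♙│2
1│♖ · ♗ ♕ ♔ ♗ · ♖│1
  ─────────────────
  a b c d e f g h

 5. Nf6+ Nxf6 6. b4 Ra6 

  a b c d e f g h
  ─────────────────
8│· · ♝ ♛ ♚ ♝ · ♜│8
7│· ♟ ♟ ♟ ♟ ♟ ♟ ♟│7
6│♜ · ♞ · · ♞ · ·│6
5│♟ · · · · · · ·│5
4│· ♙ · · · ♙ · ·│4
3│· · · · · · · ♘│3
2│♙ · ♙ ♙ ♙ · ♙ ♙│2
1│♖ · ♗ ♕ ♔ ♗ · ♖│1
  ─────────────────
  a b c d e f g h

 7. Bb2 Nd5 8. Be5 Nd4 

  a b c d e f g h
  ─────────────────
8│· · ♝ ♛ ♚ ♝ · ♜│8
7│· ♟ ♟ ♟ ♟ ♟ ♟ ♟│7
6│♜ · · · · · · ·│6
5│♟ · · ♞ ♗ · · ·│5
4│· ♙ · ♞ · ♙ · ·│4
3│· · · · · · · ♘│3
2│♙ · ♙ ♙ ♙ · ♙ ♙│2
1│♖ · · ♕ ♔ ♗ · ♖│1
  ─────────────────
  a b c d e f g h

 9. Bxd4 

  a b c d e f g h
  ─────────────────
8│· · ♝ ♛ ♚ ♝ · ♜│8
7│· ♟ ♟ ♟ ♟ ♟ ♟ ♟│7
6│♜ · · · · · · ·│6
5│♟ · · ♞ · · · ·│5
4│· ♙ · ♗ · ♙ · ·│4
3│· · · · · · · ♘│3
2│♙ · ♙ ♙ ♙ · ♙ ♙│2
1│♖ · · ♕ ♔ ♗ · ♖│1
  ─────────────────
  a b c d e f g h


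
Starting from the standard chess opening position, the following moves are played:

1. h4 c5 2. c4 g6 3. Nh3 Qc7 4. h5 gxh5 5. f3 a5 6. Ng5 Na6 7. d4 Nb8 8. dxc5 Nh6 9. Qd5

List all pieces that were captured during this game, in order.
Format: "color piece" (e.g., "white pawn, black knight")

Tracking captures:
  gxh5: captured white pawn
  dxc5: captured black pawn

white pawn, black pawn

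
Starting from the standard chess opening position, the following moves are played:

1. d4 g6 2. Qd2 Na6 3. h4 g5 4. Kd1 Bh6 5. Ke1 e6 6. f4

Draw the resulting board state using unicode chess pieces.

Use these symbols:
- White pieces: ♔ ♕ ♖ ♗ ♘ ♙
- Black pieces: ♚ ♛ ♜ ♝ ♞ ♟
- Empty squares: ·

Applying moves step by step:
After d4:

♜ ♞ ♝ ♛ ♚ ♝ ♞ ♜
♟ ♟ ♟ ♟ ♟ ♟ ♟ ♟
· · · · · · · ·
· · · · · · · ·
· · · ♙ · · · ·
· · · · · · · ·
♙ ♙ ♙ · ♙ ♙ ♙ ♙
♖ ♘ ♗ ♕ ♔ ♗ ♘ ♖


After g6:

♜ ♞ ♝ ♛ ♚ ♝ ♞ ♜
♟ ♟ ♟ ♟ ♟ ♟ · ♟
· · · · · · ♟ ·
· · · · · · · ·
· · · ♙ · · · ·
· · · · · · · ·
♙ ♙ ♙ · ♙ ♙ ♙ ♙
♖ ♘ ♗ ♕ ♔ ♗ ♘ ♖


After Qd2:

♜ ♞ ♝ ♛ ♚ ♝ ♞ ♜
♟ ♟ ♟ ♟ ♟ ♟ · ♟
· · · · · · ♟ ·
· · · · · · · ·
· · · ♙ · · · ·
· · · · · · · ·
♙ ♙ ♙ ♕ ♙ ♙ ♙ ♙
♖ ♘ ♗ · ♔ ♗ ♘ ♖


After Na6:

♜ · ♝ ♛ ♚ ♝ ♞ ♜
♟ ♟ ♟ ♟ ♟ ♟ · ♟
♞ · · · · · ♟ ·
· · · · · · · ·
· · · ♙ · · · ·
· · · · · · · ·
♙ ♙ ♙ ♕ ♙ ♙ ♙ ♙
♖ ♘ ♗ · ♔ ♗ ♘ ♖


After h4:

♜ · ♝ ♛ ♚ ♝ ♞ ♜
♟ ♟ ♟ ♟ ♟ ♟ · ♟
♞ · · · · · ♟ ·
· · · · · · · ·
· · · ♙ · · · ♙
· · · · · · · ·
♙ ♙ ♙ ♕ ♙ ♙ ♙ ·
♖ ♘ ♗ · ♔ ♗ ♘ ♖


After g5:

♜ · ♝ ♛ ♚ ♝ ♞ ♜
♟ ♟ ♟ ♟ ♟ ♟ · ♟
♞ · · · · · · ·
· · · · · · ♟ ·
· · · ♙ · · · ♙
· · · · · · · ·
♙ ♙ ♙ ♕ ♙ ♙ ♙ ·
♖ ♘ ♗ · ♔ ♗ ♘ ♖


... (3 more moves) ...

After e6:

♜ · ♝ ♛ ♚ · ♞ ♜
♟ ♟ ♟ ♟ · ♟ · ♟
♞ · · · ♟ · · ♝
· · · · · · ♟ ·
· · · ♙ · · · ♙
· · · · · · · ·
♙ ♙ ♙ ♕ ♙ ♙ ♙ ·
♖ ♘ ♗ · ♔ ♗ ♘ ♖


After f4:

♜ · ♝ ♛ ♚ · ♞ ♜
♟ ♟ ♟ ♟ · ♟ · ♟
♞ · · · ♟ · · ♝
· · · · · · ♟ ·
· · · ♙ · ♙ · ♙
· · · · · · · ·
♙ ♙ ♙ ♕ ♙ · ♙ ·
♖ ♘ ♗ · ♔ ♗ ♘ ♖



  a b c d e f g h
  ─────────────────
8│♜ · ♝ ♛ ♚ · ♞ ♜│8
7│♟ ♟ ♟ ♟ · ♟ · ♟│7
6│♞ · · · ♟ · · ♝│6
5│· · · · · · ♟ ·│5
4│· · · ♙ · ♙ · ♙│4
3│· · · · · · · ·│3
2│♙ ♙ ♙ ♕ ♙ · ♙ ·│2
1│♖ ♘ ♗ · ♔ ♗ ♘ ♖│1
  ─────────────────
  a b c d e f g h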